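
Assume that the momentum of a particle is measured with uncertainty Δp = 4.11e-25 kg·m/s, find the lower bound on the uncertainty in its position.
128.293 pm

Using the Heisenberg uncertainty principle:
ΔxΔp ≥ ℏ/2

The minimum uncertainty in position is:
Δx_min = ℏ/(2Δp)
Δx_min = (1.055e-34 J·s) / (2 × 4.110e-25 kg·m/s)
Δx_min = 1.283e-10 m = 128.293 pm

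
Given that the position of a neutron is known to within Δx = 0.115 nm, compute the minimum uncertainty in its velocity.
273.749 m/s

Using the Heisenberg uncertainty principle and Δp = mΔv:
ΔxΔp ≥ ℏ/2
Δx(mΔv) ≥ ℏ/2

The minimum uncertainty in velocity is:
Δv_min = ℏ/(2mΔx)
Δv_min = (1.055e-34 J·s) / (2 × 1.675e-27 kg × 1.150e-10 m)
Δv_min = 2.737e+02 m/s = 273.749 m/s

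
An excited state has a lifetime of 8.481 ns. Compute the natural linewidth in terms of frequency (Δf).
9.383 MHz

Using the energy-time uncertainty principle and E = hf:
ΔEΔt ≥ ℏ/2
hΔf·Δt ≥ ℏ/2

The minimum frequency uncertainty is:
Δf = ℏ/(2hτ) = 1/(4πτ)
Δf = 1/(4π × 8.481e-09 s)
Δf = 9.383e+06 Hz = 9.383 MHz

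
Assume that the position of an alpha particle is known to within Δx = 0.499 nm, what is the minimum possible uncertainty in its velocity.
15.903 m/s

Using the Heisenberg uncertainty principle and Δp = mΔv:
ΔxΔp ≥ ℏ/2
Δx(mΔv) ≥ ℏ/2

The minimum uncertainty in velocity is:
Δv_min = ℏ/(2mΔx)
Δv_min = (1.055e-34 J·s) / (2 × 6.645e-27 kg × 4.990e-10 m)
Δv_min = 1.590e+01 m/s = 15.903 m/s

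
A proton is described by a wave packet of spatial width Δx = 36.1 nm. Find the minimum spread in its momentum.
1.461 × 10^-27 kg·m/s

For a wave packet, the spatial width Δx and momentum spread Δp are related by the uncertainty principle:
ΔxΔp ≥ ℏ/2

The minimum momentum spread is:
Δp_min = ℏ/(2Δx)
Δp_min = (1.055e-34 J·s) / (2 × 3.610e-08 m)
Δp_min = 1.461e-27 kg·m/s

A wave packet cannot have both a well-defined position and well-defined momentum.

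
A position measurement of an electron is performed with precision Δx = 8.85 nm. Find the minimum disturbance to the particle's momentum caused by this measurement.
5.958 × 10^-27 kg·m/s

The uncertainty principle implies that measuring position disturbs momentum:
ΔxΔp ≥ ℏ/2

When we measure position with precision Δx, we necessarily introduce a momentum uncertainty:
Δp ≥ ℏ/(2Δx)
Δp_min = (1.055e-34 J·s) / (2 × 8.850e-09 m)
Δp_min = 5.958e-27 kg·m/s

The more precisely we measure position, the greater the momentum disturbance.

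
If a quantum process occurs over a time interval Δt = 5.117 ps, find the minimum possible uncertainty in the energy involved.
64.316 μeV

Using the energy-time uncertainty principle:
ΔEΔt ≥ ℏ/2

The minimum uncertainty in energy is:
ΔE_min = ℏ/(2Δt)
ΔE_min = (1.055e-34 J·s) / (2 × 5.117e-12 s)
ΔE_min = 1.030e-23 J = 64.316 μeV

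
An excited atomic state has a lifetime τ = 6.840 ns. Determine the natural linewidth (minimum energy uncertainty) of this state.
48.115 neV

Using the energy-time uncertainty principle:
ΔEΔt ≥ ℏ/2

The lifetime τ represents the time uncertainty Δt.
The natural linewidth (minimum energy uncertainty) is:

ΔE = ℏ/(2τ)
ΔE = (1.055e-34 J·s) / (2 × 6.840e-09 s)
ΔE = 7.709e-27 J = 48.115 neV

This natural linewidth limits the precision of spectroscopic measurements.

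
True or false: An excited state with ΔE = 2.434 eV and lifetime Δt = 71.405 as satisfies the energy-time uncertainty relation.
No, it violates the uncertainty relation.

Calculate the product ΔEΔt:
ΔE = 2.434 eV = 3.900e-19 J
ΔEΔt = (3.900e-19 J) × (7.140e-17 s)
ΔEΔt = 2.785e-35 J·s

Compare to the minimum allowed value ℏ/2:
ℏ/2 = 5.273e-35 J·s

Since ΔEΔt = 2.785e-35 J·s < 5.273e-35 J·s = ℏ/2,
this violates the uncertainty relation.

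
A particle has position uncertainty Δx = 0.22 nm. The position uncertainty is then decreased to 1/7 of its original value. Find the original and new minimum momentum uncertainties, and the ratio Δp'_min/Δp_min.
Original Δp_min = 2.397 × 10^-25 kg·m/s; new Δp'_min = 1.678 × 10^-24 kg·m/s; ratio Δp'_min/Δp_min = 7.

From the uncertainty principle ΔxΔp ≥ ℏ/2, the minimum momentum uncertainty is Δp_min = ℏ/(2Δx).

Original (Δx = 0.22 nm = 2.200e-10 m):
Δp_min = (1.055e-34 J·s)/(2 × 2.200e-10 m) = 2.397e-25 kg·m/s

When Δx → (1/7)Δx:
Δp'_min = ℏ/(2 × (1/7)Δx) = 7 × ℏ/(2Δx) = 7 × Δp_min
Δp'_min = 7 × 2.397e-25 kg·m/s = 1.678e-24 kg·m/s

Since Δp_min ∝ 1/Δx, when Δx is decreased to 1/7 of its original value, Δp_min increases to 7 times its original value.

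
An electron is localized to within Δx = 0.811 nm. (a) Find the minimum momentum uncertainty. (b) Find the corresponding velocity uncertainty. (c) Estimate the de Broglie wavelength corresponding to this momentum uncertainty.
(a) Δp_min = 6.502 × 10^-26 kg·m/s
(b) Δv_min = 71.373 km/s
(c) λ_dB = 10.191 nm

Step-by-step:

(a) From the uncertainty principle:
Δp_min = ℏ/(2Δx) = (1.055e-34 J·s)/(2 × 8.110e-10 m) = 6.502e-26 kg·m/s

(b) The velocity uncertainty:
Δv = Δp/m = (6.502e-26 kg·m/s)/(9.109e-31 kg) = 7.137e+04 m/s = 71.373 km/s

(c) The de Broglie wavelength for this momentum:
λ = h/p = (6.626e-34 J·s)/(6.502e-26 kg·m/s) = 1.019e-08 m = 10.191 nm

Note: The de Broglie wavelength is comparable to the localization size, as expected from wave-particle duality.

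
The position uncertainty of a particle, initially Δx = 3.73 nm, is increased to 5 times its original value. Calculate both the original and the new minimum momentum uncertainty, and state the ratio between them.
Original Δp_min = 1.414 × 10^-26 kg·m/s; new Δp'_min = 2.827 × 10^-27 kg·m/s; ratio Δp'_min/Δp_min = 1/5.

From the uncertainty principle ΔxΔp ≥ ℏ/2, the minimum momentum uncertainty is Δp_min = ℏ/(2Δx).

Original (Δx = 3.73 nm = 3.730e-09 m):
Δp_min = (1.055e-34 J·s)/(2 × 3.730e-09 m) = 1.414e-26 kg·m/s

When Δx → 5Δx:
Δp'_min = ℏ/(2 × 5Δx) = (1/5) × ℏ/(2Δx) = (1/5) × Δp_min
Δp'_min = 1/5 × 1.414e-26 kg·m/s = 2.827e-27 kg·m/s

Since Δp_min ∝ 1/Δx, when Δx is increased to 5 times its original value, Δp_min decreases to 1/5 of its original value.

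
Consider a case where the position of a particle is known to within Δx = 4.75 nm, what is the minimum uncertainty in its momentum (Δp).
1.110 × 10^-26 kg·m/s

Using the Heisenberg uncertainty principle:
ΔxΔp ≥ ℏ/2

The minimum uncertainty in momentum is:
Δp_min = ℏ/(2Δx)
Δp_min = (1.055e-34 J·s) / (2 × 4.750e-09 m)
Δp_min = 1.110e-26 kg·m/s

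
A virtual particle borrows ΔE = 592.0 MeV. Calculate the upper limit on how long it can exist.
5.559 × 10^-25 s

Using the energy-time uncertainty principle:
ΔEΔt ≥ ℏ/2

For a virtual particle borrowing energy ΔE, the maximum lifetime is:
Δt_max = ℏ/(2ΔE)

Converting energy:
ΔE = 592.0 MeV = 9.485e-11 J

Δt_max = (1.055e-34 J·s) / (2 × 9.485e-11 J)
Δt_max = 5.559e-25 s = 5.559 × 10^-25 s

Virtual particles with higher borrowed energy exist for shorter times.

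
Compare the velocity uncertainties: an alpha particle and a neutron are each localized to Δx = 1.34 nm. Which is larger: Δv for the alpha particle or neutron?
The neutron has the larger minimum velocity uncertainty, by a ratio of 4.0.

For both particles, Δp_min = ℏ/(2Δx) = 3.935e-26 kg·m/s (same for both).

The velocity uncertainty is Δv = Δp/m:
- alpha particle: Δv = 3.935e-26 / 6.645e-27 = 5.922e+00 m/s = 5.922 m/s
- neutron: Δv = 3.935e-26 / 1.675e-27 = 2.349e+01 m/s = 23.493 m/s

Ratio: 2.349e+01 / 5.922e+00 = 4.0

The lighter particle has larger velocity uncertainty because Δv ∝ 1/m.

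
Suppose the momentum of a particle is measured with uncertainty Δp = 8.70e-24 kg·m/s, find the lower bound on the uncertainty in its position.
6.061 pm

Using the Heisenberg uncertainty principle:
ΔxΔp ≥ ℏ/2

The minimum uncertainty in position is:
Δx_min = ℏ/(2Δp)
Δx_min = (1.055e-34 J·s) / (2 × 8.700e-24 kg·m/s)
Δx_min = 6.061e-12 m = 6.061 pm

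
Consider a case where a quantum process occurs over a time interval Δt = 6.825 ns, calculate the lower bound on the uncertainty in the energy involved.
48.221 neV

Using the energy-time uncertainty principle:
ΔEΔt ≥ ℏ/2

The minimum uncertainty in energy is:
ΔE_min = ℏ/(2Δt)
ΔE_min = (1.055e-34 J·s) / (2 × 6.825e-09 s)
ΔE_min = 7.726e-27 J = 48.221 neV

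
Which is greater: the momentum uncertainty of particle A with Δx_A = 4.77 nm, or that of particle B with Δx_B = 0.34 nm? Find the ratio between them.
Particle B has the larger minimum momentum uncertainty, by a factor of 14.03.

For each particle, the minimum momentum uncertainty is Δp_min = ℏ/(2Δx):

Particle A: Δp_A = ℏ/(2×4.770e-09 m) = 1.105e-26 kg·m/s
Particle B: Δp_B = ℏ/(2×3.400e-10 m) = 1.551e-25 kg·m/s

Ratio: Δp_B/Δp_A = 14.03

Since Δp_min ∝ 1/Δx, the particle with smaller position uncertainty (B) has larger momentum uncertainty.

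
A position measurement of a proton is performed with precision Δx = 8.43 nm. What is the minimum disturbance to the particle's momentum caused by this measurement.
6.255 × 10^-27 kg·m/s

The uncertainty principle implies that measuring position disturbs momentum:
ΔxΔp ≥ ℏ/2

When we measure position with precision Δx, we necessarily introduce a momentum uncertainty:
Δp ≥ ℏ/(2Δx)
Δp_min = (1.055e-34 J·s) / (2 × 8.430e-09 m)
Δp_min = 6.255e-27 kg·m/s

The more precisely we measure position, the greater the momentum disturbance.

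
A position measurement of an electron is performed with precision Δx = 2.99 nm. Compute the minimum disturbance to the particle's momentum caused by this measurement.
1.763 × 10^-26 kg·m/s

The uncertainty principle implies that measuring position disturbs momentum:
ΔxΔp ≥ ℏ/2

When we measure position with precision Δx, we necessarily introduce a momentum uncertainty:
Δp ≥ ℏ/(2Δx)
Δp_min = (1.055e-34 J·s) / (2 × 2.990e-09 m)
Δp_min = 1.763e-26 kg·m/s

The more precisely we measure position, the greater the momentum disturbance.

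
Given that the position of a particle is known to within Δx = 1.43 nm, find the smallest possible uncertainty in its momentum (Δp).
3.687 × 10^-26 kg·m/s

Using the Heisenberg uncertainty principle:
ΔxΔp ≥ ℏ/2

The minimum uncertainty in momentum is:
Δp_min = ℏ/(2Δx)
Δp_min = (1.055e-34 J·s) / (2 × 1.430e-09 m)
Δp_min = 3.687e-26 kg·m/s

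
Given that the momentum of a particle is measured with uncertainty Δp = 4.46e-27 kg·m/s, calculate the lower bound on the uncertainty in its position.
11.823 nm

Using the Heisenberg uncertainty principle:
ΔxΔp ≥ ℏ/2

The minimum uncertainty in position is:
Δx_min = ℏ/(2Δp)
Δx_min = (1.055e-34 J·s) / (2 × 4.460e-27 kg·m/s)
Δx_min = 1.182e-08 m = 11.823 nm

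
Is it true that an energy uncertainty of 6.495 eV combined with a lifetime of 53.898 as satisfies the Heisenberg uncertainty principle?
Yes, it satisfies the uncertainty relation.

Calculate the product ΔEΔt:
ΔE = 6.495 eV = 1.041e-18 J
ΔEΔt = (1.041e-18 J) × (5.390e-17 s)
ΔEΔt = 5.609e-35 J·s

Compare to the minimum allowed value ℏ/2:
ℏ/2 = 5.273e-35 J·s

Since ΔEΔt = 5.609e-35 J·s ≥ 5.273e-35 J·s = ℏ/2,
this satisfies the uncertainty relation.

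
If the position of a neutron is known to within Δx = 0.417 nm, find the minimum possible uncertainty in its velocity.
75.494 m/s

Using the Heisenberg uncertainty principle and Δp = mΔv:
ΔxΔp ≥ ℏ/2
Δx(mΔv) ≥ ℏ/2

The minimum uncertainty in velocity is:
Δv_min = ℏ/(2mΔx)
Δv_min = (1.055e-34 J·s) / (2 × 1.675e-27 kg × 4.170e-10 m)
Δv_min = 7.549e+01 m/s = 75.494 m/s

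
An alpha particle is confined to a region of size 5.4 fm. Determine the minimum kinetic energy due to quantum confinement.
44.781 keV

Using the uncertainty principle:

1. Position uncertainty: Δx ≈ 5.400e-15 m
2. Minimum momentum uncertainty: Δp = ℏ/(2Δx) = 9.765e-21 kg·m/s
3. Minimum kinetic energy:
   KE = (Δp)²/(2m) = (9.765e-21)²/(2 × 6.645e-27 kg)
   KE = 7.175e-15 J = 44.781 keV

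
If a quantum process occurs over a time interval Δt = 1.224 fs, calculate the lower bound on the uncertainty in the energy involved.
268.877 meV

Using the energy-time uncertainty principle:
ΔEΔt ≥ ℏ/2

The minimum uncertainty in energy is:
ΔE_min = ℏ/(2Δt)
ΔE_min = (1.055e-34 J·s) / (2 × 1.224e-15 s)
ΔE_min = 4.308e-20 J = 268.877 meV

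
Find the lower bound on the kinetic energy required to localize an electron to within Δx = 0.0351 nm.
7.731 eV

Localizing a particle requires giving it sufficient momentum uncertainty:

1. From uncertainty principle: Δp ≥ ℏ/(2Δx)
   Δp_min = (1.055e-34 J·s) / (2 × 3.510e-11 m)
   Δp_min = 1.502e-24 kg·m/s

2. This momentum uncertainty corresponds to kinetic energy:
   KE ≈ (Δp)²/(2m) = (1.502e-24)²/(2 × 9.109e-31 kg)
   KE = 1.239e-18 J = 7.731 eV

Tighter localization requires more energy.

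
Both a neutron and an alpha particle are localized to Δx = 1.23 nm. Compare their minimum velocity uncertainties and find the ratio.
The neutron has the larger minimum velocity uncertainty, by a ratio of 4.0.

For both particles, Δp_min = ℏ/(2Δx) = 4.287e-26 kg·m/s (same for both).

The velocity uncertainty is Δv = Δp/m:
- neutron: Δv = 4.287e-26 / 1.675e-27 = 2.559e+01 m/s = 25.594 m/s
- alpha particle: Δv = 4.287e-26 / 6.645e-27 = 6.452e+00 m/s = 6.452 m/s

Ratio: 2.559e+01 / 6.452e+00 = 4.0

The lighter particle has larger velocity uncertainty because Δv ∝ 1/m.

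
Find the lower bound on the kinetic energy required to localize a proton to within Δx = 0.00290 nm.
616.820 meV

Localizing a particle requires giving it sufficient momentum uncertainty:

1. From uncertainty principle: Δp ≥ ℏ/(2Δx)
   Δp_min = (1.055e-34 J·s) / (2 × 2.900e-12 m)
   Δp_min = 1.818e-23 kg·m/s

2. This momentum uncertainty corresponds to kinetic energy:
   KE ≈ (Δp)²/(2m) = (1.818e-23)²/(2 × 1.673e-27 kg)
   KE = 9.883e-20 J = 616.820 meV

Tighter localization requires more energy.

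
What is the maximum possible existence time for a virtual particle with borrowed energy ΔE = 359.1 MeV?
9.165 × 10^-25 s

Using the energy-time uncertainty principle:
ΔEΔt ≥ ℏ/2

For a virtual particle borrowing energy ΔE, the maximum lifetime is:
Δt_max = ℏ/(2ΔE)

Converting energy:
ΔE = 359.1 MeV = 5.753e-11 J

Δt_max = (1.055e-34 J·s) / (2 × 5.753e-11 J)
Δt_max = 9.165e-25 s = 9.165 × 10^-25 s

Virtual particles with higher borrowed energy exist for shorter times.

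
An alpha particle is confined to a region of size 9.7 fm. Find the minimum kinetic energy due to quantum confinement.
13.878 keV

Using the uncertainty principle:

1. Position uncertainty: Δx ≈ 9.700e-15 m
2. Minimum momentum uncertainty: Δp = ℏ/(2Δx) = 5.436e-21 kg·m/s
3. Minimum kinetic energy:
   KE = (Δp)²/(2m) = (5.436e-21)²/(2 × 6.645e-27 kg)
   KE = 2.224e-15 J = 13.878 keV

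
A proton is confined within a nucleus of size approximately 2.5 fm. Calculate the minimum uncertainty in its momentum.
2.109 × 10^-20 kg·m/s

Using the Heisenberg uncertainty principle:
ΔxΔp ≥ ℏ/2

With Δx ≈ L = 2.500e-15 m (the confinement size):
Δp_min = ℏ/(2Δx)
Δp_min = (1.055e-34 J·s) / (2 × 2.500e-15 m)
Δp_min = 2.109e-20 kg·m/s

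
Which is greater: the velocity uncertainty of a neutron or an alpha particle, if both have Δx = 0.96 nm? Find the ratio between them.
The neutron has the larger minimum velocity uncertainty, by a ratio of 4.0.

For both particles, Δp_min = ℏ/(2Δx) = 5.493e-26 kg·m/s (same for both).

The velocity uncertainty is Δv = Δp/m:
- neutron: Δv = 5.493e-26 / 1.675e-27 = 3.279e+01 m/s = 32.793 m/s
- alpha particle: Δv = 5.493e-26 / 6.645e-27 = 8.266e+00 m/s = 8.266 m/s

Ratio: 3.279e+01 / 8.266e+00 = 4.0

The lighter particle has larger velocity uncertainty because Δv ∝ 1/m.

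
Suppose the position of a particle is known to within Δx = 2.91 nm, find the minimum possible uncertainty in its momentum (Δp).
1.812 × 10^-26 kg·m/s

Using the Heisenberg uncertainty principle:
ΔxΔp ≥ ℏ/2

The minimum uncertainty in momentum is:
Δp_min = ℏ/(2Δx)
Δp_min = (1.055e-34 J·s) / (2 × 2.910e-09 m)
Δp_min = 1.812e-26 kg·m/s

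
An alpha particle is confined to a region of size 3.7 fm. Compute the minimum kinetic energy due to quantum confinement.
95.384 keV

Using the uncertainty principle:

1. Position uncertainty: Δx ≈ 3.700e-15 m
2. Minimum momentum uncertainty: Δp = ℏ/(2Δx) = 1.425e-20 kg·m/s
3. Minimum kinetic energy:
   KE = (Δp)²/(2m) = (1.425e-20)²/(2 × 6.645e-27 kg)
   KE = 1.528e-14 J = 95.384 keV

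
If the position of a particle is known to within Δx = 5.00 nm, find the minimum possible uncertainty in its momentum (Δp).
1.055 × 10^-26 kg·m/s

Using the Heisenberg uncertainty principle:
ΔxΔp ≥ ℏ/2

The minimum uncertainty in momentum is:
Δp_min = ℏ/(2Δx)
Δp_min = (1.055e-34 J·s) / (2 × 5.000e-09 m)
Δp_min = 1.055e-26 kg·m/s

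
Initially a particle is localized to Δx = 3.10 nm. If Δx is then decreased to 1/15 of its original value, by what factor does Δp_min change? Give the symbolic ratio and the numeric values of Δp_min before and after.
Original Δp_min = 1.701 × 10^-26 kg·m/s; new Δp'_min = 2.551 × 10^-25 kg·m/s; ratio Δp'_min/Δp_min = 15.

From the uncertainty principle ΔxΔp ≥ ℏ/2, the minimum momentum uncertainty is Δp_min = ℏ/(2Δx).

Original (Δx = 3.10 nm = 3.100e-09 m):
Δp_min = (1.055e-34 J·s)/(2 × 3.100e-09 m) = 1.701e-26 kg·m/s

When Δx → (1/15)Δx:
Δp'_min = ℏ/(2 × (1/15)Δx) = 15 × ℏ/(2Δx) = 15 × Δp_min
Δp'_min = 15 × 1.701e-26 kg·m/s = 2.551e-25 kg·m/s

Since Δp_min ∝ 1/Δx, when Δx is decreased to 1/15 of its original value, Δp_min increases to 15 times its original value.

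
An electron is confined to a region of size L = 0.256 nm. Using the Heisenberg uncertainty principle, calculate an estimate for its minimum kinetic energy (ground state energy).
145.339 meV

Using the uncertainty principle to estimate ground state energy:

1. The position uncertainty is approximately the confinement size:
   Δx ≈ L = 2.560e-10 m

2. From ΔxΔp ≥ ℏ/2, the minimum momentum uncertainty is:
   Δp ≈ ℏ/(2L) = 2.060e-25 kg·m/s

3. The kinetic energy is approximately:
   KE ≈ (Δp)²/(2m) = (2.060e-25)²/(2 × 9.109e-31 kg)
   KE ≈ 2.329e-20 J = 145.339 meV

This is an order-of-magnitude estimate of the ground state energy.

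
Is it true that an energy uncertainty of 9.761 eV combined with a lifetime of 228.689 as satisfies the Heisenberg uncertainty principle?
Yes, it satisfies the uncertainty relation.

Calculate the product ΔEΔt:
ΔE = 9.761 eV = 1.564e-18 J
ΔEΔt = (1.564e-18 J) × (2.287e-16 s)
ΔEΔt = 3.576e-34 J·s

Compare to the minimum allowed value ℏ/2:
ℏ/2 = 5.273e-35 J·s

Since ΔEΔt = 3.576e-34 J·s ≥ 5.273e-35 J·s = ℏ/2,
this satisfies the uncertainty relation.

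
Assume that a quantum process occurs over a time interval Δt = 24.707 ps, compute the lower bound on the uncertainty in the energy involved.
13.320 μeV

Using the energy-time uncertainty principle:
ΔEΔt ≥ ℏ/2

The minimum uncertainty in energy is:
ΔE_min = ℏ/(2Δt)
ΔE_min = (1.055e-34 J·s) / (2 × 2.471e-11 s)
ΔE_min = 2.134e-24 J = 13.320 μeV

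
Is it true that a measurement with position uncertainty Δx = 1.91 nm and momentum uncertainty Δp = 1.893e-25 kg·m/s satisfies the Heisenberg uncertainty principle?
Yes, it satisfies the uncertainty principle.

Calculate the product ΔxΔp:
ΔxΔp = (1.910e-09 m) × (1.893e-25 kg·m/s)
ΔxΔp = 3.616e-34 J·s

Compare to the minimum allowed value ℏ/2:
ℏ/2 = 5.273e-35 J·s

Since ΔxΔp = 3.616e-34 J·s ≥ 5.273e-35 J·s = ℏ/2,
the measurement satisfies the uncertainty principle.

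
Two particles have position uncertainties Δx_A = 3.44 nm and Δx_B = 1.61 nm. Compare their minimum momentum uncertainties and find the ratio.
Particle B has the larger minimum momentum uncertainty, by a factor of 2.14.

For each particle, the minimum momentum uncertainty is Δp_min = ℏ/(2Δx):

Particle A: Δp_A = ℏ/(2×3.440e-09 m) = 1.533e-26 kg·m/s
Particle B: Δp_B = ℏ/(2×1.610e-09 m) = 3.275e-26 kg·m/s

Ratio: Δp_B/Δp_A = 2.14

Since Δp_min ∝ 1/Δx, the particle with smaller position uncertainty (B) has larger momentum uncertainty.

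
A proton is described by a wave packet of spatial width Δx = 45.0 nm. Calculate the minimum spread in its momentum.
1.172 × 10^-27 kg·m/s

For a wave packet, the spatial width Δx and momentum spread Δp are related by the uncertainty principle:
ΔxΔp ≥ ℏ/2

The minimum momentum spread is:
Δp_min = ℏ/(2Δx)
Δp_min = (1.055e-34 J·s) / (2 × 4.500e-08 m)
Δp_min = 1.172e-27 kg·m/s

A wave packet cannot have both a well-defined position and well-defined momentum.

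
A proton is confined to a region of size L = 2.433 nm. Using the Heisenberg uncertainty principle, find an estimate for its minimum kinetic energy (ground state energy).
876.335 neV

Using the uncertainty principle to estimate ground state energy:

1. The position uncertainty is approximately the confinement size:
   Δx ≈ L = 2.433e-09 m

2. From ΔxΔp ≥ ℏ/2, the minimum momentum uncertainty is:
   Δp ≈ ℏ/(2L) = 2.167e-26 kg·m/s

3. The kinetic energy is approximately:
   KE ≈ (Δp)²/(2m) = (2.167e-26)²/(2 × 1.673e-27 kg)
   KE ≈ 1.404e-25 J = 876.335 neV

This is an order-of-magnitude estimate of the ground state energy.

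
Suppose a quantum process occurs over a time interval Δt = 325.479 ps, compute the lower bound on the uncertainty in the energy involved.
1.011 μeV

Using the energy-time uncertainty principle:
ΔEΔt ≥ ℏ/2

The minimum uncertainty in energy is:
ΔE_min = ℏ/(2Δt)
ΔE_min = (1.055e-34 J·s) / (2 × 3.255e-10 s)
ΔE_min = 1.620e-25 J = 1.011 μeV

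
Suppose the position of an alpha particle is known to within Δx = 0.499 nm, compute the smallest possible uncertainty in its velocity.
15.903 m/s

Using the Heisenberg uncertainty principle and Δp = mΔv:
ΔxΔp ≥ ℏ/2
Δx(mΔv) ≥ ℏ/2

The minimum uncertainty in velocity is:
Δv_min = ℏ/(2mΔx)
Δv_min = (1.055e-34 J·s) / (2 × 6.645e-27 kg × 4.990e-10 m)
Δv_min = 1.590e+01 m/s = 15.903 m/s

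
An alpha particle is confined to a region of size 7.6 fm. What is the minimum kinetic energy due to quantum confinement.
22.607 keV

Using the uncertainty principle:

1. Position uncertainty: Δx ≈ 7.600e-15 m
2. Minimum momentum uncertainty: Δp = ℏ/(2Δx) = 6.938e-21 kg·m/s
3. Minimum kinetic energy:
   KE = (Δp)²/(2m) = (6.938e-21)²/(2 × 6.645e-27 kg)
   KE = 3.622e-15 J = 22.607 keV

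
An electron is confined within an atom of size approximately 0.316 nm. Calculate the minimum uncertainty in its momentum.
1.669 × 10^-25 kg·m/s

Using the Heisenberg uncertainty principle:
ΔxΔp ≥ ℏ/2

With Δx ≈ L = 3.160e-10 m (the confinement size):
Δp_min = ℏ/(2Δx)
Δp_min = (1.055e-34 J·s) / (2 × 3.160e-10 m)
Δp_min = 1.669e-25 kg·m/s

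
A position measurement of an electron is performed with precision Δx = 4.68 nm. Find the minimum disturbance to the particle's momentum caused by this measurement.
1.127 × 10^-26 kg·m/s

The uncertainty principle implies that measuring position disturbs momentum:
ΔxΔp ≥ ℏ/2

When we measure position with precision Δx, we necessarily introduce a momentum uncertainty:
Δp ≥ ℏ/(2Δx)
Δp_min = (1.055e-34 J·s) / (2 × 4.680e-09 m)
Δp_min = 1.127e-26 kg·m/s

The more precisely we measure position, the greater the momentum disturbance.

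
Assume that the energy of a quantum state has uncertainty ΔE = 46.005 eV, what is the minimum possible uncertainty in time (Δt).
7.154 as

Using the energy-time uncertainty principle:
ΔEΔt ≥ ℏ/2

The minimum uncertainty in time is:
Δt_min = ℏ/(2ΔE)
Δt_min = (1.055e-34 J·s) / (2 × 7.371e-18 J)
Δt_min = 7.154e-18 s = 7.154 as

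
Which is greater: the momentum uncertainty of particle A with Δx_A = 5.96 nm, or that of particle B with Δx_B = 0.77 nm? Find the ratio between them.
Particle B has the larger minimum momentum uncertainty, by a factor of 7.74.

For each particle, the minimum momentum uncertainty is Δp_min = ℏ/(2Δx):

Particle A: Δp_A = ℏ/(2×5.960e-09 m) = 8.847e-27 kg·m/s
Particle B: Δp_B = ℏ/(2×7.700e-10 m) = 6.848e-26 kg·m/s

Ratio: Δp_B/Δp_A = 7.74

Since Δp_min ∝ 1/Δx, the particle with smaller position uncertainty (B) has larger momentum uncertainty.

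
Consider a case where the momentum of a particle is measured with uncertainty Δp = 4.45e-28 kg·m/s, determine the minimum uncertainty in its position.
118.491 nm

Using the Heisenberg uncertainty principle:
ΔxΔp ≥ ℏ/2

The minimum uncertainty in position is:
Δx_min = ℏ/(2Δp)
Δx_min = (1.055e-34 J·s) / (2 × 4.450e-28 kg·m/s)
Δx_min = 1.185e-07 m = 118.491 nm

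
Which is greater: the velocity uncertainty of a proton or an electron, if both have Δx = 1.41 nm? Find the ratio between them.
The electron has the larger minimum velocity uncertainty, by a ratio of 1836.2.

For both particles, Δp_min = ℏ/(2Δx) = 3.740e-26 kg·m/s (same for both).

The velocity uncertainty is Δv = Δp/m:
- proton: Δv = 3.740e-26 / 1.673e-27 = 2.236e+01 m/s = 22.358 m/s
- electron: Δv = 3.740e-26 / 9.109e-31 = 4.105e+04 m/s = 41.052 km/s

Ratio: 4.105e+04 / 2.236e+01 = 1836.2

The lighter particle has larger velocity uncertainty because Δv ∝ 1/m.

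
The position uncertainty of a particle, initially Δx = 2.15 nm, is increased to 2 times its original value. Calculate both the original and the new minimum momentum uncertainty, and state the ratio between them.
Original Δp_min = 2.452 × 10^-26 kg·m/s; new Δp'_min = 1.226 × 10^-26 kg·m/s; ratio Δp'_min/Δp_min = 1/2.

From the uncertainty principle ΔxΔp ≥ ℏ/2, the minimum momentum uncertainty is Δp_min = ℏ/(2Δx).

Original (Δx = 2.15 nm = 2.150e-09 m):
Δp_min = (1.055e-34 J·s)/(2 × 2.150e-09 m) = 2.452e-26 kg·m/s

When Δx → 2Δx:
Δp'_min = ℏ/(2 × 2Δx) = (1/2) × ℏ/(2Δx) = (1/2) × Δp_min
Δp'_min = 1/2 × 2.452e-26 kg·m/s = 1.226e-26 kg·m/s

Since Δp_min ∝ 1/Δx, when Δx is increased to 2 times its original value, Δp_min decreases to 1/2 of its original value.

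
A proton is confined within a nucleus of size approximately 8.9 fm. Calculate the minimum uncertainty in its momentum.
5.925 × 10^-21 kg·m/s

Using the Heisenberg uncertainty principle:
ΔxΔp ≥ ℏ/2

With Δx ≈ L = 8.900e-15 m (the confinement size):
Δp_min = ℏ/(2Δx)
Δp_min = (1.055e-34 J·s) / (2 × 8.900e-15 m)
Δp_min = 5.925e-21 kg·m/s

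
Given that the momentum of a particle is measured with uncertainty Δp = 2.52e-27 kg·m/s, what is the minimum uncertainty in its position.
20.924 nm

Using the Heisenberg uncertainty principle:
ΔxΔp ≥ ℏ/2

The minimum uncertainty in position is:
Δx_min = ℏ/(2Δp)
Δx_min = (1.055e-34 J·s) / (2 × 2.520e-27 kg·m/s)
Δx_min = 2.092e-08 m = 20.924 nm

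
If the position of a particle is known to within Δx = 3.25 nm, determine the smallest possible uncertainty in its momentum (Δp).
1.622 × 10^-26 kg·m/s

Using the Heisenberg uncertainty principle:
ΔxΔp ≥ ℏ/2

The minimum uncertainty in momentum is:
Δp_min = ℏ/(2Δx)
Δp_min = (1.055e-34 J·s) / (2 × 3.250e-09 m)
Δp_min = 1.622e-26 kg·m/s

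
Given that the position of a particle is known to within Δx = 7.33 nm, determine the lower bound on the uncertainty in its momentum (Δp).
7.194 × 10^-27 kg·m/s

Using the Heisenberg uncertainty principle:
ΔxΔp ≥ ℏ/2

The minimum uncertainty in momentum is:
Δp_min = ℏ/(2Δx)
Δp_min = (1.055e-34 J·s) / (2 × 7.330e-09 m)
Δp_min = 7.194e-27 kg·m/s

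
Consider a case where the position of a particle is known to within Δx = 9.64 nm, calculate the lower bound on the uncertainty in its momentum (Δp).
5.470 × 10^-27 kg·m/s

Using the Heisenberg uncertainty principle:
ΔxΔp ≥ ℏ/2

The minimum uncertainty in momentum is:
Δp_min = ℏ/(2Δx)
Δp_min = (1.055e-34 J·s) / (2 × 9.640e-09 m)
Δp_min = 5.470e-27 kg·m/s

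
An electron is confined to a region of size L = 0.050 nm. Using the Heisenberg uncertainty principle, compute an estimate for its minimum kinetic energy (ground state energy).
3.810 eV

Using the uncertainty principle to estimate ground state energy:

1. The position uncertainty is approximately the confinement size:
   Δx ≈ L = 5.000e-11 m

2. From ΔxΔp ≥ ℏ/2, the minimum momentum uncertainty is:
   Δp ≈ ℏ/(2L) = 1.055e-24 kg·m/s

3. The kinetic energy is approximately:
   KE ≈ (Δp)²/(2m) = (1.055e-24)²/(2 × 9.109e-31 kg)
   KE ≈ 6.104e-19 J = 3.810 eV

This is an order-of-magnitude estimate of the ground state energy.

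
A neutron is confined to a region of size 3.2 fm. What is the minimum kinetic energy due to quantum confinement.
505.890 keV

Using the uncertainty principle:

1. Position uncertainty: Δx ≈ 3.200e-15 m
2. Minimum momentum uncertainty: Δp = ℏ/(2Δx) = 1.648e-20 kg·m/s
3. Minimum kinetic energy:
   KE = (Δp)²/(2m) = (1.648e-20)²/(2 × 1.675e-27 kg)
   KE = 8.105e-14 J = 505.890 keV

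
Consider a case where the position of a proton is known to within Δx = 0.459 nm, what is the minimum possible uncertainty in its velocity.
68.681 m/s

Using the Heisenberg uncertainty principle and Δp = mΔv:
ΔxΔp ≥ ℏ/2
Δx(mΔv) ≥ ℏ/2

The minimum uncertainty in velocity is:
Δv_min = ℏ/(2mΔx)
Δv_min = (1.055e-34 J·s) / (2 × 1.673e-27 kg × 4.590e-10 m)
Δv_min = 6.868e+01 m/s = 68.681 m/s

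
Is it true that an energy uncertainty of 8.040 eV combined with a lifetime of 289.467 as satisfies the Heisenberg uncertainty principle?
Yes, it satisfies the uncertainty relation.

Calculate the product ΔEΔt:
ΔE = 8.040 eV = 1.288e-18 J
ΔEΔt = (1.288e-18 J) × (2.895e-16 s)
ΔEΔt = 3.729e-34 J·s

Compare to the minimum allowed value ℏ/2:
ℏ/2 = 5.273e-35 J·s

Since ΔEΔt = 3.729e-34 J·s ≥ 5.273e-35 J·s = ℏ/2,
this satisfies the uncertainty relation.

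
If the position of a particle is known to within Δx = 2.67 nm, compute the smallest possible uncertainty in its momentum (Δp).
1.975 × 10^-26 kg·m/s

Using the Heisenberg uncertainty principle:
ΔxΔp ≥ ℏ/2

The minimum uncertainty in momentum is:
Δp_min = ℏ/(2Δx)
Δp_min = (1.055e-34 J·s) / (2 × 2.670e-09 m)
Δp_min = 1.975e-26 kg·m/s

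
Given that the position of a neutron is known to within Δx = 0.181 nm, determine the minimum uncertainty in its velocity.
173.929 m/s

Using the Heisenberg uncertainty principle and Δp = mΔv:
ΔxΔp ≥ ℏ/2
Δx(mΔv) ≥ ℏ/2

The minimum uncertainty in velocity is:
Δv_min = ℏ/(2mΔx)
Δv_min = (1.055e-34 J·s) / (2 × 1.675e-27 kg × 1.810e-10 m)
Δv_min = 1.739e+02 m/s = 173.929 m/s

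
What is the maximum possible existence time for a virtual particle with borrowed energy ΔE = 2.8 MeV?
117.538 ys

Using the energy-time uncertainty principle:
ΔEΔt ≥ ℏ/2

For a virtual particle borrowing energy ΔE, the maximum lifetime is:
Δt_max = ℏ/(2ΔE)

Converting energy:
ΔE = 2.8 MeV = 4.486e-13 J

Δt_max = (1.055e-34 J·s) / (2 × 4.486e-13 J)
Δt_max = 1.175e-22 s = 117.538 ys

Virtual particles with higher borrowed energy exist for shorter times.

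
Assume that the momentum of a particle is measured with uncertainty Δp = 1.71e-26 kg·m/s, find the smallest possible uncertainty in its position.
3.084 nm

Using the Heisenberg uncertainty principle:
ΔxΔp ≥ ℏ/2

The minimum uncertainty in position is:
Δx_min = ℏ/(2Δp)
Δx_min = (1.055e-34 J·s) / (2 × 1.710e-26 kg·m/s)
Δx_min = 3.084e-09 m = 3.084 nm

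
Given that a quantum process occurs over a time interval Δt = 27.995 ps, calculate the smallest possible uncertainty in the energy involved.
11.756 μeV

Using the energy-time uncertainty principle:
ΔEΔt ≥ ℏ/2

The minimum uncertainty in energy is:
ΔE_min = ℏ/(2Δt)
ΔE_min = (1.055e-34 J·s) / (2 × 2.800e-11 s)
ΔE_min = 1.884e-24 J = 11.756 μeV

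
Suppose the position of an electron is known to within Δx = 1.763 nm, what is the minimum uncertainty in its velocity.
32.833 km/s

Using the Heisenberg uncertainty principle and Δp = mΔv:
ΔxΔp ≥ ℏ/2
Δx(mΔv) ≥ ℏ/2

The minimum uncertainty in velocity is:
Δv_min = ℏ/(2mΔx)
Δv_min = (1.055e-34 J·s) / (2 × 9.109e-31 kg × 1.763e-09 m)
Δv_min = 3.283e+04 m/s = 32.833 km/s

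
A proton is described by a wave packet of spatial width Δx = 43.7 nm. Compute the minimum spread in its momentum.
1.207 × 10^-27 kg·m/s

For a wave packet, the spatial width Δx and momentum spread Δp are related by the uncertainty principle:
ΔxΔp ≥ ℏ/2

The minimum momentum spread is:
Δp_min = ℏ/(2Δx)
Δp_min = (1.055e-34 J·s) / (2 × 4.370e-08 m)
Δp_min = 1.207e-27 kg·m/s

A wave packet cannot have both a well-defined position and well-defined momentum.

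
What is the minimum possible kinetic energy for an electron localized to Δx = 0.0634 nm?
2.370 eV

Localizing a particle requires giving it sufficient momentum uncertainty:

1. From uncertainty principle: Δp ≥ ℏ/(2Δx)
   Δp_min = (1.055e-34 J·s) / (2 × 6.340e-11 m)
   Δp_min = 8.317e-25 kg·m/s

2. This momentum uncertainty corresponds to kinetic energy:
   KE ≈ (Δp)²/(2m) = (8.317e-25)²/(2 × 9.109e-31 kg)
   KE = 3.797e-19 J = 2.370 eV

Tighter localization requires more energy.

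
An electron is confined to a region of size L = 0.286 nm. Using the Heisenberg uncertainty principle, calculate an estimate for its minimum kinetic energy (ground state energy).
116.448 meV

Using the uncertainty principle to estimate ground state energy:

1. The position uncertainty is approximately the confinement size:
   Δx ≈ L = 2.860e-10 m

2. From ΔxΔp ≥ ℏ/2, the minimum momentum uncertainty is:
   Δp ≈ ℏ/(2L) = 1.844e-25 kg·m/s

3. The kinetic energy is approximately:
   KE ≈ (Δp)²/(2m) = (1.844e-25)²/(2 × 9.109e-31 kg)
   KE ≈ 1.866e-20 J = 116.448 meV

This is an order-of-magnitude estimate of the ground state energy.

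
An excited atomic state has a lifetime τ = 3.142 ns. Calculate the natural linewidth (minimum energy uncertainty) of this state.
104.744 neV

Using the energy-time uncertainty principle:
ΔEΔt ≥ ℏ/2

The lifetime τ represents the time uncertainty Δt.
The natural linewidth (minimum energy uncertainty) is:

ΔE = ℏ/(2τ)
ΔE = (1.055e-34 J·s) / (2 × 3.142e-09 s)
ΔE = 1.678e-26 J = 104.744 neV

This natural linewidth limits the precision of spectroscopic measurements.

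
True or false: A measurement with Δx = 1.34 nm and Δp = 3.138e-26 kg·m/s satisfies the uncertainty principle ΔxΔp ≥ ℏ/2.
No, it violates the uncertainty principle (impossible measurement).

Calculate the product ΔxΔp:
ΔxΔp = (1.340e-09 m) × (3.138e-26 kg·m/s)
ΔxΔp = 4.205e-35 J·s

Compare to the minimum allowed value ℏ/2:
ℏ/2 = 5.273e-35 J·s

Since ΔxΔp = 4.205e-35 J·s < 5.273e-35 J·s = ℏ/2,
the measurement violates the uncertainty principle.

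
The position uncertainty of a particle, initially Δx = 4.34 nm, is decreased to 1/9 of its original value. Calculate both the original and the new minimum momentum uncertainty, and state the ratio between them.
Original Δp_min = 1.215 × 10^-26 kg·m/s; new Δp'_min = 1.093 × 10^-25 kg·m/s; ratio Δp'_min/Δp_min = 9.

From the uncertainty principle ΔxΔp ≥ ℏ/2, the minimum momentum uncertainty is Δp_min = ℏ/(2Δx).

Original (Δx = 4.34 nm = 4.340e-09 m):
Δp_min = (1.055e-34 J·s)/(2 × 4.340e-09 m) = 1.215e-26 kg·m/s

When Δx → (1/9)Δx:
Δp'_min = ℏ/(2 × (1/9)Δx) = 9 × ℏ/(2Δx) = 9 × Δp_min
Δp'_min = 9 × 1.215e-26 kg·m/s = 1.093e-25 kg·m/s

Since Δp_min ∝ 1/Δx, when Δx is decreased to 1/9 of its original value, Δp_min increases to 9 times its original value.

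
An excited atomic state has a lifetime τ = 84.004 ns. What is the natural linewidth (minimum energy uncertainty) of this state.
3.918 neV

Using the energy-time uncertainty principle:
ΔEΔt ≥ ℏ/2

The lifetime τ represents the time uncertainty Δt.
The natural linewidth (minimum energy uncertainty) is:

ΔE = ℏ/(2τ)
ΔE = (1.055e-34 J·s) / (2 × 8.400e-08 s)
ΔE = 6.277e-28 J = 3.918 neV

This natural linewidth limits the precision of spectroscopic measurements.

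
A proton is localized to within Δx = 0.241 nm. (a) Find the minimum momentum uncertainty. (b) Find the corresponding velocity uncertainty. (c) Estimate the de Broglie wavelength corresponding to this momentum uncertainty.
(a) Δp_min = 2.188 × 10^-25 kg·m/s
(b) Δv_min = 130.807 m/s
(c) λ_dB = 3.028 nm

Step-by-step:

(a) From the uncertainty principle:
Δp_min = ℏ/(2Δx) = (1.055e-34 J·s)/(2 × 2.410e-10 m) = 2.188e-25 kg·m/s

(b) The velocity uncertainty:
Δv = Δp/m = (2.188e-25 kg·m/s)/(1.673e-27 kg) = 1.308e+02 m/s = 130.807 m/s

(c) The de Broglie wavelength for this momentum:
λ = h/p = (6.626e-34 J·s)/(2.188e-25 kg·m/s) = 3.028e-09 m = 3.028 nm

Note: The de Broglie wavelength is comparable to the localization size, as expected from wave-particle duality.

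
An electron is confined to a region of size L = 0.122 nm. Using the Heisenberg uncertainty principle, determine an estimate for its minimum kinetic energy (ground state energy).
639.946 meV

Using the uncertainty principle to estimate ground state energy:

1. The position uncertainty is approximately the confinement size:
   Δx ≈ L = 1.220e-10 m

2. From ΔxΔp ≥ ℏ/2, the minimum momentum uncertainty is:
   Δp ≈ ℏ/(2L) = 4.322e-25 kg·m/s

3. The kinetic energy is approximately:
   KE ≈ (Δp)²/(2m) = (4.322e-25)²/(2 × 9.109e-31 kg)
   KE ≈ 1.025e-19 J = 639.946 meV

This is an order-of-magnitude estimate of the ground state energy.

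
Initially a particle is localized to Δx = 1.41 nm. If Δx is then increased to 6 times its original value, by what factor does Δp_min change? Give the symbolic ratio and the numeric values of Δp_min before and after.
Original Δp_min = 3.740 × 10^-26 kg·m/s; new Δp'_min = 6.233 × 10^-27 kg·m/s; ratio Δp'_min/Δp_min = 1/6.

From the uncertainty principle ΔxΔp ≥ ℏ/2, the minimum momentum uncertainty is Δp_min = ℏ/(2Δx).

Original (Δx = 1.41 nm = 1.410e-09 m):
Δp_min = (1.055e-34 J·s)/(2 × 1.410e-09 m) = 3.740e-26 kg·m/s

When Δx → 6Δx:
Δp'_min = ℏ/(2 × 6Δx) = (1/6) × ℏ/(2Δx) = (1/6) × Δp_min
Δp'_min = 1/6 × 3.740e-26 kg·m/s = 6.233e-27 kg·m/s

Since Δp_min ∝ 1/Δx, when Δx is increased to 6 times its original value, Δp_min decreases to 1/6 of its original value.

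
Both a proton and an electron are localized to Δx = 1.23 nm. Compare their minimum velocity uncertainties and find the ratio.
The electron has the larger minimum velocity uncertainty, by a ratio of 1836.2.

For both particles, Δp_min = ℏ/(2Δx) = 4.287e-26 kg·m/s (same for both).

The velocity uncertainty is Δv = Δp/m:
- proton: Δv = 4.287e-26 / 1.673e-27 = 2.563e+01 m/s = 25.630 m/s
- electron: Δv = 4.287e-26 / 9.109e-31 = 4.706e+04 m/s = 47.060 km/s

Ratio: 4.706e+04 / 2.563e+01 = 1836.2

The lighter particle has larger velocity uncertainty because Δv ∝ 1/m.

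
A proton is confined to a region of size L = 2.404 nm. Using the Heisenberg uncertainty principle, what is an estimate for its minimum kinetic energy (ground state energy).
897.605 neV

Using the uncertainty principle to estimate ground state energy:

1. The position uncertainty is approximately the confinement size:
   Δx ≈ L = 2.404e-09 m

2. From ΔxΔp ≥ ℏ/2, the minimum momentum uncertainty is:
   Δp ≈ ℏ/(2L) = 2.193e-26 kg·m/s

3. The kinetic energy is approximately:
   KE ≈ (Δp)²/(2m) = (2.193e-26)²/(2 × 1.673e-27 kg)
   KE ≈ 1.438e-25 J = 897.605 neV

This is an order-of-magnitude estimate of the ground state energy.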